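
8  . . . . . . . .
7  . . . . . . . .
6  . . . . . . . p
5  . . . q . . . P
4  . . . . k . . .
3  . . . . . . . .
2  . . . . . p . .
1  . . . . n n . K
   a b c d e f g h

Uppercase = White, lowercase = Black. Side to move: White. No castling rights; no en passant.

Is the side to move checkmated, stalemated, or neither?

White to move; white king on h1.
In check: no.
King squares — g1: attacked by Pf2; g2: attacked by Ne1; h2: attacked by Nf1.
Legal moves for White: none.
Not in check and no legal moves → stalemate.

stalemate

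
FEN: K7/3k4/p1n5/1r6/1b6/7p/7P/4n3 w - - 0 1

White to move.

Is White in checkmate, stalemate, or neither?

stalemate

White to move; white king on a8.
In check: no.
King squares — a7: attacked by Nc6; b7: attacked by Rb5; b8: attacked by Rb5.
Legal moves for White: none.
Not in check and no legal moves → stalemate.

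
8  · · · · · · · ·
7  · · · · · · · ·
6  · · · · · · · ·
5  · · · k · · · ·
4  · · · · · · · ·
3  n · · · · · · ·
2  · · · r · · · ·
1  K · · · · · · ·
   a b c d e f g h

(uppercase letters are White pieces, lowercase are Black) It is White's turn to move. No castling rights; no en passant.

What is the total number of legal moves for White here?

White to move; king on a1.
In check: no.
Legal moves: none.
Count: 0.

0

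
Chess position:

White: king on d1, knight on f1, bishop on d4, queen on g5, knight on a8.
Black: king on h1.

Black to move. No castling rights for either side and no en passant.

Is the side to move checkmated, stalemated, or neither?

Black to move; black king on h1.
In check: no.
King squares — g1: attacked by Bd4; g2: attacked by Qg5; h2: attacked by Nf1.
Legal moves for Black: none.
Not in check and no legal moves → stalemate.

stalemate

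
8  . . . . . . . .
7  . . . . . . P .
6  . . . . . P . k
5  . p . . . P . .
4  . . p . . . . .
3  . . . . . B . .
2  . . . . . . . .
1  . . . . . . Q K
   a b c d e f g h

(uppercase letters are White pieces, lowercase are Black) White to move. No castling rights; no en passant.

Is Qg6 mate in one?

yes

After Qg6: black king on h6; in check: yes, from the white queen on g6.
King squares — g5: attacked by Qg6; h5: attacked by Bf3; g6: attacked by Pf5; g7: attacked by Pf6; h7: attacked by Qg6.
Black has no legal moves → checkmate.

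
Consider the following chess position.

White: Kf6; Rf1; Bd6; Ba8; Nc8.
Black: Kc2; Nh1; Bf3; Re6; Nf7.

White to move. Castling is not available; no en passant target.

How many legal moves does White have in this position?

4

White to move; king on f6.
In check: yes, from the black rook on e6.
Legal moves: Kg7, Kxf7, Kxe6, Kf5.
Count: 4.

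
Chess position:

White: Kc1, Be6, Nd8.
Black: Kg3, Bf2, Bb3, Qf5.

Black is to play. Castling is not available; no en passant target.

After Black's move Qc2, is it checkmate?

After Qc2: white king on c1; in check: yes, from the black queen on c2.
King squares — b1: attacked by Qc2; d1: attacked by Qc2; b2: attacked by Qc2; c2: attacked by Bb3; d2: attacked by Qc2.
White has no legal moves → checkmate.

yes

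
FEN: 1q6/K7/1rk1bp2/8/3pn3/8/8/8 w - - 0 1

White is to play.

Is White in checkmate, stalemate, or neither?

White to move; white king on a7.
In check: yes, from the black queen on b8.
King squares — a6: attacked by Rb6; b6: attacked by Kc6; b7: attacked by Rb6; a8: attacked by Qb8; b8: attacked by Rb6.
Legal moves for White: none.
In check with no legal moves → checkmate.

checkmate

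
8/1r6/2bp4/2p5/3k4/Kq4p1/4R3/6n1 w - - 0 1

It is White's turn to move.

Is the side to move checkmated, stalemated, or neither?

checkmate

White to move; white king on a3.
In check: yes, from the black queen on b3.
King squares — a2: attacked by Qb3; b2: attacked by Qb3; b3: attacked by Rb7; a4: attacked by Qb3; b4: attacked by Qb3.
Legal moves for White: none.
In check with no legal moves → checkmate.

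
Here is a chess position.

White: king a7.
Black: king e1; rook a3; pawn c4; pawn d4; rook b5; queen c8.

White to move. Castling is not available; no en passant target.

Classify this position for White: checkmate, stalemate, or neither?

White to move; white king on a7.
In check: yes, from the black rook on a3.
King squares — a6: attacked by Ra3; b6: attacked by Rb5; b7: attacked by Rb5; a8: attacked by Ra3; b8: attacked by Rb5.
Legal moves for White: none.
In check with no legal moves → checkmate.

checkmate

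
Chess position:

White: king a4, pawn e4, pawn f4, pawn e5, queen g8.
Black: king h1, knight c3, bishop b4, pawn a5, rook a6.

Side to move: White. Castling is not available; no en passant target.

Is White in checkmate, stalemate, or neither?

neither

White to move; white king on a4.
In check: yes, from the black knight on c3.
Legal moves for White: Kb3.
White is in check but has 1 legal move → neither.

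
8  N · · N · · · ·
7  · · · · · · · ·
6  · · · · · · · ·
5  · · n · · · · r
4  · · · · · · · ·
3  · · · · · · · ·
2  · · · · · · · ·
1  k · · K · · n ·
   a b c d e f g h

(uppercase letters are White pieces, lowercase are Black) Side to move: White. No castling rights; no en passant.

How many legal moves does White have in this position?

10

White to move; king on d1.
In check: no.
Legal moves: Nf7, Nb7, Ne6, Nc6, Nc7, Nb6, Kd2, Kc2, Ke1, Kc1.
Count: 10.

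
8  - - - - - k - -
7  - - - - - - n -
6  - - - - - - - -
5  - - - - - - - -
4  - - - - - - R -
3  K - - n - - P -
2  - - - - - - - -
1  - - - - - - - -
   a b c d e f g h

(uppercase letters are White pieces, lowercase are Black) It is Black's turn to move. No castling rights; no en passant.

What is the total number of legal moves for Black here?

16

Black to move; king on f8.
In check: no.
Legal moves: Kg8, Ke8, Kf7, Ke7, Ne8, Ne6, Nh5, Nf5, Ne5, Nc5, Nf4, Nb4, Nf2, Nb2, Ne1, Nc1.
Count: 16.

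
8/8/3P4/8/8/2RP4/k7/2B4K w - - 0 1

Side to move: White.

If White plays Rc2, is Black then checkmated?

no

After Rc2: black king on a2; in check: yes, from the white rook on c2.
Black has 3 legal replies: Kb3, Kb1, Ka1.
In check but a legal move exists → not checkmate.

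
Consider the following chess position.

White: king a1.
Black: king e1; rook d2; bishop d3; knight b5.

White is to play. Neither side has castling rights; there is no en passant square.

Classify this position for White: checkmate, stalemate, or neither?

stalemate

White to move; white king on a1.
In check: no.
King squares — b1: attacked by Bd3; a2: attacked by Rd2; b2: attacked by Rd2.
Legal moves for White: none.
Not in check and no legal moves → stalemate.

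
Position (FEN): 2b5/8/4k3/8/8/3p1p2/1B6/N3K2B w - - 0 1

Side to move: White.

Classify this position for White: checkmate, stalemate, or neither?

neither

White to move; white king on e1.
In check: no.
Legal moves for White: Bh8, Bg7, Bf6, Be5, Bd4, Bc3, Ba3, Bc1, Bxf3, Bg2, Kf2, Kd2, Kf1, Kd1, Nb3, Nc2.
White has 16 legal moves and is not in check → neither.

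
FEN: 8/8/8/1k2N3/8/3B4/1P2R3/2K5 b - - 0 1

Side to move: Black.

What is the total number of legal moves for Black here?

Black to move; king on b5.
In check: yes, from the white bishop on d3.
Legal moves: Kb6, Kc5, Ka5, Kb4, Ka4.
Count: 5.

5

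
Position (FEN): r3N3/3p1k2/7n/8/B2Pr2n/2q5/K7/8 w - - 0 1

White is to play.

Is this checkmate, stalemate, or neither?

neither

White to move; white king on a2.
In check: no.
Legal moves for White: Ng7, Nc7, Nf6, Nd6+, Kb1, d5.
White has 6 legal moves and is not in check → neither.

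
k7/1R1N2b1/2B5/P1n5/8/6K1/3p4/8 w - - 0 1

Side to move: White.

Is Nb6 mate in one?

After Nb6: black king on a8; in check: yes, from the white knight on b6.
King squares — a7: attacked by Rb7; b7: attacked by Bc6; b8: attacked by Rb7.
Black has no legal moves → checkmate.

yes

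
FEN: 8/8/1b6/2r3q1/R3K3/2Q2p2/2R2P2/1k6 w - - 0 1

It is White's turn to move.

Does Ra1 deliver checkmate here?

yes

After Ra1: black king on b1; in check: yes, from the white rook on a1.
King squares — a1: attacked by Qc3; c1: attacked by Ra1; a2: attacked by Ra1; b2: attacked by Rc2; c2: attacked by Qc3.
Black has no legal moves → checkmate.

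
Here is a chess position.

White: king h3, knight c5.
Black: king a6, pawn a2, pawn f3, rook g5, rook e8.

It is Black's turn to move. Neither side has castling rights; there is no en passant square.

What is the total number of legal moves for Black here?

5

Black to move; king on a6.
In check: yes, from the white knight on c5.
Legal moves: Ka7, Kb6, Kb5, Ka5, Rxc5.
Count: 5.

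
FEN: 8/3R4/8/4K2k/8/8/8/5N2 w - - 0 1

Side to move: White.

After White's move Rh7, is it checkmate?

After Rh7: black king on h5; in check: yes, from the white rook on h7.
Black has 3 legal replies: Kg6, Kg5, Kg4.
In check but a legal move exists → not checkmate.

no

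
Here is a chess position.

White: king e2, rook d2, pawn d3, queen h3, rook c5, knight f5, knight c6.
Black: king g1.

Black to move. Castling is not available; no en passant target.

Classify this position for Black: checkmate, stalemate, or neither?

Black to move; black king on g1.
In check: no.
King squares — f1: attacked by Ke2; h1: attacked by Qh3; f2: attacked by Ke2; g2: attacked by Qh3; h2: attacked by Qh3.
Legal moves for Black: none.
Not in check and no legal moves → stalemate.

stalemate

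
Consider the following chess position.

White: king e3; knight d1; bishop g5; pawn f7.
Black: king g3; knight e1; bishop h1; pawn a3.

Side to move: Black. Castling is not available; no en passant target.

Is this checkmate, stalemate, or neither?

neither

Black to move; black king on g3.
In check: no.
Legal moves for Black: Kg4, Kh3, Kh2, Kg2, Ba8, Bb7, Bc6, Bd5, Be4, Bf3, Bg2, Nf3, Nd3, Ng2+, Nc2+, a2.
Black has 16 legal moves and is not in check → neither.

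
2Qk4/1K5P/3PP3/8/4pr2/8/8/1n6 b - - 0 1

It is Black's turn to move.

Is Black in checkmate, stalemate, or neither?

checkmate

Black to move; black king on d8.
In check: yes, from the white queen on c8.
King squares — c7: attacked by Pd6; d7: attacked by Pe6; e7: attacked by Pd6; c8: attacked by Kb7; e8: attacked by Qc8.
Legal moves for Black: none.
In check with no legal moves → checkmate.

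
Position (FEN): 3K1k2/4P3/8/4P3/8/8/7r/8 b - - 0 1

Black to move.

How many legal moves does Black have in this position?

Black to move; king on f8.
In check: yes, from the white pawn on e7.
Legal moves: Kg8, Kg7, Kf7.
Count: 3.

3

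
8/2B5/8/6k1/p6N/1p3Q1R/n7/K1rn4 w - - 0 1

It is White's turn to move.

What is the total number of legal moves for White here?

White to move; king on a1.
In check: yes, from the black rook on c1.
Legal moves: none.
Count: 0.

0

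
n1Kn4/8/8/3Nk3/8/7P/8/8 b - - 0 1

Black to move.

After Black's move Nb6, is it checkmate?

After Nb6: white king on c8; in check: yes, from the black knight on b6.
White has 4 legal replies: Kxd8, Kb8, Kc7, Nxb6.
In check but a legal move exists → not checkmate.

no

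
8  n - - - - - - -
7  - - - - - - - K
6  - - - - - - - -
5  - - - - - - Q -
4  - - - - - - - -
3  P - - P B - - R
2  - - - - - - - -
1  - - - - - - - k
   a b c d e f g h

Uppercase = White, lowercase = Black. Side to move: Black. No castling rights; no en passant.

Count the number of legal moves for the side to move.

0

Black to move; king on h1.
In check: yes, from the white rook on h3.
Legal moves: none.
Count: 0.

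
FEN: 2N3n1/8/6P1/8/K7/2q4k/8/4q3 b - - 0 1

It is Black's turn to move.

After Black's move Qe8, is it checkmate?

yes

After Qe8: white king on a4; in check: yes, from the black queen on e8.
King squares — a3: attacked by Qc3; b3: attacked by Qc3; b4: attacked by Qc3; a5: attacked by Qc3; b5: attacked by Qe8.
White has no legal moves → checkmate.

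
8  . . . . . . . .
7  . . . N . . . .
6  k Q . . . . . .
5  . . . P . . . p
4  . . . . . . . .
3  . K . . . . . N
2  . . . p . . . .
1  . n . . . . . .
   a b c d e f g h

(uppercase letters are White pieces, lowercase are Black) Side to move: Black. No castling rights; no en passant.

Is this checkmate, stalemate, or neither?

checkmate

Black to move; black king on a6.
In check: yes, from the white queen on b6.
King squares — a5: attacked by Qb6; b5: attacked by Qb6; b6: attacked by Nd7; a7: attacked by Qb6; b7: attacked by Qb6.
Legal moves for Black: none.
In check with no legal moves → checkmate.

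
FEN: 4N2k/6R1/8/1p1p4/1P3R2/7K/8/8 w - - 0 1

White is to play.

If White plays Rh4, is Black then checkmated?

yes

After Rh4: black king on h8; in check: yes, from the white rook on h4.
King squares — g7: attacked by Ne8; h7: attacked by Rh4; g8: attacked by Rg7.
Black has no legal moves → checkmate.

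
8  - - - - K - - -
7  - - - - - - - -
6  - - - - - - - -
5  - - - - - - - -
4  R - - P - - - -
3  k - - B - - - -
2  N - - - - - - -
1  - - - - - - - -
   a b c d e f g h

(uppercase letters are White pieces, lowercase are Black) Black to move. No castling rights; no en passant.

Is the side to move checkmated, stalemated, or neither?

neither

Black to move; black king on a3.
In check: yes, from the white rook on a4.
Legal moves for Black: Kxa4, Kb3, Kb2.
Black is in check but has 3 legal moves → neither.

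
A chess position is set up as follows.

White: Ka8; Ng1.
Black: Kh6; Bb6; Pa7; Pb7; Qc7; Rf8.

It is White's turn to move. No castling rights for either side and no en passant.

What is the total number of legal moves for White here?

0

White to move; king on a8.
In check: yes, from the black rook on f8.
Legal moves: none.
Count: 0.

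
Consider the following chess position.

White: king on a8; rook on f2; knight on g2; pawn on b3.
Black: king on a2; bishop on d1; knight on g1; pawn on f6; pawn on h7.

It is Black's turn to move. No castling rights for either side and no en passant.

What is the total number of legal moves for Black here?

Black to move; king on a2.
In check: yes, from the white rook on f2.
Legal moves: Kxb3, Ka3, Kb1, Ka1, Ne2, Be2, Bc2.
Count: 7.

7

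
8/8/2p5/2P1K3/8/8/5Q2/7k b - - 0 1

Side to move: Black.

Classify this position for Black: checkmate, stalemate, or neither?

stalemate

Black to move; black king on h1.
In check: no.
King squares — g1: attacked by Qf2; g2: attacked by Qf2; h2: attacked by Qf2.
Legal moves for Black: none.
Not in check and no legal moves → stalemate.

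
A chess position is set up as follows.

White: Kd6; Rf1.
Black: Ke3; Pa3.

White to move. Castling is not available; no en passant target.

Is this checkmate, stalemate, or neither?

White to move; white king on d6.
In check: no.
Legal moves for White include: Ke7, Kd7, Kc7, Ke6, Kc6, Ke5, Kd5, Kc5, Rf8, Rf7, Rf6, Rf5, Rf4, Rf3+, Rf2, Rh1, Rg1, Re1+, ... (list truncated; more exist).
White has legal moves and is not in check → neither.

neither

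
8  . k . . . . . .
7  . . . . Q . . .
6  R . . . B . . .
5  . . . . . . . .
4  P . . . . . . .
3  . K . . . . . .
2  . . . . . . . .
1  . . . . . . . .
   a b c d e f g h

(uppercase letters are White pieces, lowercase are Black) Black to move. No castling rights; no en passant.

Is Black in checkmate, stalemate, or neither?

stalemate

Black to move; black king on b8.
In check: no.
King squares — a7: attacked by Ra6; b7: attacked by Qe7; c7: attacked by Qe7; a8: attacked by Ra6; c8: attacked by Be6.
Legal moves for Black: none.
Not in check and no legal moves → stalemate.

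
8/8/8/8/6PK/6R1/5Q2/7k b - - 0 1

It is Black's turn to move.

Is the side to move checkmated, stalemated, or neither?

stalemate

Black to move; black king on h1.
In check: no.
King squares — g1: attacked by Qf2; g2: attacked by Qf2; h2: attacked by Qf2.
Legal moves for Black: none.
Not in check and no legal moves → stalemate.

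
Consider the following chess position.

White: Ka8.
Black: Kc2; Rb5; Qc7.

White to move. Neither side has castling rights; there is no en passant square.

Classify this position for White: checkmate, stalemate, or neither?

stalemate

White to move; white king on a8.
In check: no.
King squares — a7: attacked by Qc7; b7: attacked by Rb5; b8: attacked by Rb5.
Legal moves for White: none.
Not in check and no legal moves → stalemate.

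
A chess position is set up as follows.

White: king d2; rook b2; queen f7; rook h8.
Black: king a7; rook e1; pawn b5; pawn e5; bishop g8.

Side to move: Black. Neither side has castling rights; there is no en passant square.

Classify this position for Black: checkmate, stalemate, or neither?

neither

Black to move; black king on a7.
In check: yes, from the white queen on f7.
Legal moves for Black: Kb8, Ka8, Kb6, Ka6, Bxf7.
Black is in check but has 5 legal moves → neither.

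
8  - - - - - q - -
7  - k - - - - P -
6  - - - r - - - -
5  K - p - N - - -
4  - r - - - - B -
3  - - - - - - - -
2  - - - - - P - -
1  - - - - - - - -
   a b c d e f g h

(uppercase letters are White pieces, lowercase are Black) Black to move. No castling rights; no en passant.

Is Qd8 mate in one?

After Qd8: white king on a5; in check: yes, from the black queen on d8.
King squares — a4: attacked by Rb4; b4: attacked by Pc5; b5: attacked by Rb4; a6: attacked by Rd6; b6: attacked by Rb4.
White has no legal moves → checkmate.

yes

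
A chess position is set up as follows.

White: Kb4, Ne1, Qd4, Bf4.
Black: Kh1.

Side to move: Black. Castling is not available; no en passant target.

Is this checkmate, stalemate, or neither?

stalemate

Black to move; black king on h1.
In check: no.
King squares — g1: attacked by Qd4; g2: attacked by Ne1; h2: attacked by Bf4.
Legal moves for Black: none.
Not in check and no legal moves → stalemate.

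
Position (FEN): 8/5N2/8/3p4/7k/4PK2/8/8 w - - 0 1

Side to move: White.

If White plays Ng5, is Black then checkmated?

no

After Ng5: black king on h4; in check: no.
Black is not in check, so this cannot be checkmate.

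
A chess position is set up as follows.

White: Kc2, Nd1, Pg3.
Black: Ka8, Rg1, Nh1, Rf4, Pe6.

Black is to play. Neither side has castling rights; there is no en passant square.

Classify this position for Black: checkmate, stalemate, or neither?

Black to move; black king on a8.
In check: no.
Legal moves for Black include: Kb8, Kb7, Ka7, Rf8, Rf7, Rf6, Rf5, Rh4, Rg4, Re4, Rd4, Rc4+, Rb4, Ra4, Rf3, Rf2+, Rff1, Nxg3, ... (list truncated; more exist).
Black has legal moves and is not in check → neither.

neither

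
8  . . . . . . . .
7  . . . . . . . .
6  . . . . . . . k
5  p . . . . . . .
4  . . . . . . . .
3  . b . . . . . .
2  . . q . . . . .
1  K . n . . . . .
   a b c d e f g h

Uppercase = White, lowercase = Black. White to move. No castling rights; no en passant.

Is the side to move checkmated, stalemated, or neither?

stalemate

White to move; white king on a1.
In check: no.
King squares — b1: attacked by Qc2; a2: attacked by Nc1; b2: attacked by Qc2.
Legal moves for White: none.
Not in check and no legal moves → stalemate.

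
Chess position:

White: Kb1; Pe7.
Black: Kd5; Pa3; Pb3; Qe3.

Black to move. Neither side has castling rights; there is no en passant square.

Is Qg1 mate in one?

After Qg1: white king on b1; in check: yes, from the black queen on g1.
King squares — a1: attacked by Qg1; c1: attacked by Qg1; a2: attacked by Pb3; b2: attacked by Pa3; c2: attacked by Pb3.
White has no legal moves → checkmate.

yes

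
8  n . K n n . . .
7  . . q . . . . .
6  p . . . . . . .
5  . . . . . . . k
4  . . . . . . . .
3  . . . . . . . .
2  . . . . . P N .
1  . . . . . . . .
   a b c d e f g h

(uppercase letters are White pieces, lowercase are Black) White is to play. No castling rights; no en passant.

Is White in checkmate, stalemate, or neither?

checkmate

White to move; white king on c8.
In check: yes, from the black queen on c7.
King squares — b7: attacked by Qc7; c7: attacked by Na8; d7: attacked by Qc7; b8: attacked by Qc7; d8: attacked by Qc7.
Legal moves for White: none.
In check with no legal moves → checkmate.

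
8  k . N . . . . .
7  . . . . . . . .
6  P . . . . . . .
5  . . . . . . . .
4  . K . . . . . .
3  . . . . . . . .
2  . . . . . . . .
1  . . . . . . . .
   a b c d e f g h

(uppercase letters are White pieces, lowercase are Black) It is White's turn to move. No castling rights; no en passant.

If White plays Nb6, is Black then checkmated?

no

After Nb6: black king on a8; in check: yes, from the white knight on b6.
Black has 2 legal replies: Kb8, Ka7.
In check but a legal move exists → not checkmate.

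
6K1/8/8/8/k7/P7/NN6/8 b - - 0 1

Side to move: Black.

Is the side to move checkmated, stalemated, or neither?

Black to move; black king on a4.
In check: yes, from the white knight on b2.
Legal moves for Black: Kb5, Ka5, Kb3, Kxa3.
Black is in check but has 4 legal moves → neither.

neither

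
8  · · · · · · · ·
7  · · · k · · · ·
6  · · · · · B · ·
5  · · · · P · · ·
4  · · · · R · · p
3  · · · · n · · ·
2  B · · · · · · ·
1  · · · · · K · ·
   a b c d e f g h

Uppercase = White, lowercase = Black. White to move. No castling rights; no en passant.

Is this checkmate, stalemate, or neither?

neither

White to move; white king on f1.
In check: yes, from the black knight on e3.
Legal moves for White: Kf2, Ke2, Kg1, Ke1, Rxe3.
White is in check but has 5 legal moves → neither.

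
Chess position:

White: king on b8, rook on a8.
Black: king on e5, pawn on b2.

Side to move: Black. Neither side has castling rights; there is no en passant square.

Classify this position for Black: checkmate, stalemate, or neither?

Black to move; black king on e5.
In check: no.
Legal moves for Black: Kf6, Ke6, Kd6, Kf5, Kd5, Kf4, Ke4, Kd4, b1=Q+, b1=R+, b1=B, b1=N.
Black has 12 legal moves and is not in check → neither.

neither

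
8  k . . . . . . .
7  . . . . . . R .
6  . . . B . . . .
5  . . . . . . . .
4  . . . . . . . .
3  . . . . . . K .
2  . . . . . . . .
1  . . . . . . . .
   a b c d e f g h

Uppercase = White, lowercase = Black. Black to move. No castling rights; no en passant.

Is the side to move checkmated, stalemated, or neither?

stalemate

Black to move; black king on a8.
In check: no.
King squares — a7: attacked by Rg7; b7: attacked by Rg7; b8: attacked by Bd6.
Legal moves for Black: none.
Not in check and no legal moves → stalemate.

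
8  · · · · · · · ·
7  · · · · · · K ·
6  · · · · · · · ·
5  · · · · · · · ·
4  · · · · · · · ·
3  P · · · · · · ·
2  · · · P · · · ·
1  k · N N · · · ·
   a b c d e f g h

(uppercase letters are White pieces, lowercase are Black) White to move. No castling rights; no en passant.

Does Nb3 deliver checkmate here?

no

After Nb3: black king on a1; in check: yes, from the white knight on b3.
Black has 2 legal replies: Ka2, Kb1.
In check but a legal move exists → not checkmate.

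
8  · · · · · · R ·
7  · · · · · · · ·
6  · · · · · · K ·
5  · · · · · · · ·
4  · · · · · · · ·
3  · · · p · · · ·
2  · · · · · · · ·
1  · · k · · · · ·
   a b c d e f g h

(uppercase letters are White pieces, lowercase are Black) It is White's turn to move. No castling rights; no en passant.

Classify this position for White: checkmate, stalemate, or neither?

neither

White to move; white king on g6.
In check: no.
Legal moves for White: Rh8, Rf8, Re8, Rd8, Rc8+, Rb8, Ra8, Rg7, Kh7, Kg7, Kf7, Kh6, Kf6, Kh5, Kg5, Kf5.
White has 16 legal moves and is not in check → neither.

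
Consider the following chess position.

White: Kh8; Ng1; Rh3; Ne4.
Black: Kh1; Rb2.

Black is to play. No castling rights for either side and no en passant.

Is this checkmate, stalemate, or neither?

Black to move; black king on h1.
In check: yes, from the white rook on h3.
Legal moves for Black: Kg2, Kxg1, Rh2.
Black is in check but has 3 legal moves → neither.

neither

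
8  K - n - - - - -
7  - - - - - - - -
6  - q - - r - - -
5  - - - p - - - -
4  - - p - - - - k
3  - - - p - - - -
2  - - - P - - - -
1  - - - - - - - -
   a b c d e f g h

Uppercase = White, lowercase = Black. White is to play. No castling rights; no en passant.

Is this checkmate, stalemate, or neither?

stalemate

White to move; white king on a8.
In check: no.
King squares — a7: attacked by Qb6; b7: attacked by Qb6; b8: attacked by Qb6.
Legal moves for White: none.
Not in check and no legal moves → stalemate.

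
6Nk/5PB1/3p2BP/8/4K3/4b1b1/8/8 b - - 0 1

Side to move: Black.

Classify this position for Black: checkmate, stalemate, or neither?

checkmate

Black to move; black king on h8.
In check: yes, from the white bishop on g7.
King squares — g7: attacked by Ph6; h7: attacked by Bg6; g8: attacked by Pf7.
Legal moves for Black: none.
In check with no legal moves → checkmate.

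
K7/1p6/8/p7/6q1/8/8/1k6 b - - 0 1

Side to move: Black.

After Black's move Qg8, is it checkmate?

no

After Qg8: white king on a8; in check: yes, from the black queen on g8.
White has 2 legal replies: Kxb7, Ka7.
In check but a legal move exists → not checkmate.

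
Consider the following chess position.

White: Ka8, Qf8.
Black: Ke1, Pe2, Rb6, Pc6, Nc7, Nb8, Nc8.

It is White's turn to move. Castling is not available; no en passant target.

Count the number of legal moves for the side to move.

White to move; king on a8.
In check: yes, from the black knight on c7.
Legal moves: none.
Count: 0.

0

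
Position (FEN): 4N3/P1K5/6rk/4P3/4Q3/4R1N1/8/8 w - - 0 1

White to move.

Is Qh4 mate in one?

After Qh4: black king on h6; in check: yes, from the white queen on h4.
King squares — g5: attacked by Qh4; h5: attacked by Ng3; g6: own rook; g7: attacked by Ne8; h7: attacked by Qh4.
Black has no legal moves → checkmate.

yes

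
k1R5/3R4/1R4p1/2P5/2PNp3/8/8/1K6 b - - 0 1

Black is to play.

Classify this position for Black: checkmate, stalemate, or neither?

checkmate

Black to move; black king on a8.
In check: yes, from the white rook on c8.
King squares — a7: attacked by Rd7; b7: attacked by Rb6; b8: attacked by Rb6.
Legal moves for Black: none.
In check with no legal moves → checkmate.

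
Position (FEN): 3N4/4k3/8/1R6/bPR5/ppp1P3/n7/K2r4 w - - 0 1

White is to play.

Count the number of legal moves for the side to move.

White to move; king on a1.
In check: yes, from the black rook on d1.
Legal moves: none.
Count: 0.

0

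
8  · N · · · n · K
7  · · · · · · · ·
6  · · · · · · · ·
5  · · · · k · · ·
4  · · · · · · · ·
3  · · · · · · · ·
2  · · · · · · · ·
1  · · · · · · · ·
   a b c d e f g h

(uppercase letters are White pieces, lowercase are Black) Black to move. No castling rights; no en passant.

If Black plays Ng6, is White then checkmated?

no

After Ng6: white king on h8; in check: yes, from the black knight on g6.
White has 3 legal replies: Kg8, Kh7, Kg7.
In check but a legal move exists → not checkmate.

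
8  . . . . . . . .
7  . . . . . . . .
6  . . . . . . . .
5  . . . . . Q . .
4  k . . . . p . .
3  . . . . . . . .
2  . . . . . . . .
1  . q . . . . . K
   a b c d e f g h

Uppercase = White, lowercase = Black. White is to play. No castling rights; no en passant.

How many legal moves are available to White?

White to move; king on h1.
In check: yes, from the black queen on b1.
Legal moves: Kh2, Kg2, Qxb1.
Count: 3.

3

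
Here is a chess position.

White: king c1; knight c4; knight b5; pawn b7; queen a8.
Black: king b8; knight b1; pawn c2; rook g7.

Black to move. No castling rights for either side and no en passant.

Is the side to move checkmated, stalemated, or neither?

checkmate

Black to move; black king on b8.
In check: yes, from the white queen on a8.
King squares — a7: attacked by Nb5; b7: attacked by Qa8; c7: attacked by Nb5; a8: attacked by Pb7; c8: attacked by Pb7.
Legal moves for Black: none.
In check with no legal moves → checkmate.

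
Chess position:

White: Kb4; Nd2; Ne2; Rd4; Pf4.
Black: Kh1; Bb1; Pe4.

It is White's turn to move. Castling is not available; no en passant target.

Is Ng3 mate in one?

no

After Ng3: black king on h1; in check: yes, from the white knight on g3.
Black has 3 legal replies: Kh2, Kg2, Kg1.
In check but a legal move exists → not checkmate.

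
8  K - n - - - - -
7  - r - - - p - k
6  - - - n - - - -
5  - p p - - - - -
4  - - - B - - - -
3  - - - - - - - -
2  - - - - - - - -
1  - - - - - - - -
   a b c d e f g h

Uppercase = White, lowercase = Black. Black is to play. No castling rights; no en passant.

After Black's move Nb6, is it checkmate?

After Nb6: white king on a8; in check: yes, from the black knight on b6.
King squares — a7: attacked by Rb7; b7: attacked by Nd6; b8: attacked by Rb7.
White has no legal moves → checkmate.

yes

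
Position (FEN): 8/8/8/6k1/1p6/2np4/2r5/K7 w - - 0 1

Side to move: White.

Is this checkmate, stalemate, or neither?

stalemate

White to move; white king on a1.
In check: no.
King squares — b1: attacked by Nc3; a2: attacked by Rc2; b2: attacked by Rc2.
Legal moves for White: none.
Not in check and no legal moves → stalemate.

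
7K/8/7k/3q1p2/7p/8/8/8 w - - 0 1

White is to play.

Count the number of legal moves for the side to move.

0

White to move; king on h8.
In check: no.
Legal moves: none.
Count: 0.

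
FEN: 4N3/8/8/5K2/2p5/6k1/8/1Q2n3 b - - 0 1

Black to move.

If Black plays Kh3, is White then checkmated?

no

After Kh3: white king on f5; in check: no.
White is not in check, so this cannot be checkmate.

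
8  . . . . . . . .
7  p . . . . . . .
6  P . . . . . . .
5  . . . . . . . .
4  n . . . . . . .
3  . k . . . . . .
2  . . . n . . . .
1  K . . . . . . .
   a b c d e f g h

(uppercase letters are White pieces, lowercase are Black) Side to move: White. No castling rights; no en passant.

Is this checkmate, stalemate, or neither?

stalemate

White to move; white king on a1.
In check: no.
King squares — b1: attacked by Nd2; a2: attacked by Kb3; b2: attacked by Kb3.
Legal moves for White: none.
Not in check and no legal moves → stalemate.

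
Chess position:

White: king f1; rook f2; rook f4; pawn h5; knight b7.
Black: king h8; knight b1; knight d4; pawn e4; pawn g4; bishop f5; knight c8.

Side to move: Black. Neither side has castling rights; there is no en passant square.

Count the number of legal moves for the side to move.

Black to move; king on h8.
In check: no.
Legal moves: Kg8, Kh7, Kg7, Ne7, Na7, Nd6, Nb6, Bh7, Bd7, Bg6, Be6, Ne6, Nc6, Nb5, Nf3, Nb3, Ne2, Nc2, Nc3, Na3, Nd2+, g3, e3.
Count: 23.

23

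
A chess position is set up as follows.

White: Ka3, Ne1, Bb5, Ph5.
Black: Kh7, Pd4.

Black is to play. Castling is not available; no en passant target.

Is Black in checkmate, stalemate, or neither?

Black to move; black king on h7.
In check: no.
Legal moves for Black: Kh8, Kg8, Kg7, Kh6, d3.
Black has 5 legal moves and is not in check → neither.

neither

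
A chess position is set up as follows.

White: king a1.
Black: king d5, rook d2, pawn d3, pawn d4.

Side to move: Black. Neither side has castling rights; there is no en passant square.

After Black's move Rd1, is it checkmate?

After Rd1: white king on a1; in check: yes, from the black rook on d1.
White has 2 legal replies: Kb2, Ka2.
In check but a legal move exists → not checkmate.

no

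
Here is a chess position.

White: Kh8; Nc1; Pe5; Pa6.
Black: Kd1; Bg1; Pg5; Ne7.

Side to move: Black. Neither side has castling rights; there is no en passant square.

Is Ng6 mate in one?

After Ng6: white king on h8; in check: yes, from the black knight on g6.
White has 3 legal replies: Kg8, Kh7, Kg7.
In check but a legal move exists → not checkmate.

no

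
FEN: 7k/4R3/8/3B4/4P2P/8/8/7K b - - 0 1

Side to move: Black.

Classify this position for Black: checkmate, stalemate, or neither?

stalemate

Black to move; black king on h8.
In check: no.
King squares — g7: attacked by Re7; h7: attacked by Re7; g8: attacked by Bd5.
Legal moves for Black: none.
Not in check and no legal moves → stalemate.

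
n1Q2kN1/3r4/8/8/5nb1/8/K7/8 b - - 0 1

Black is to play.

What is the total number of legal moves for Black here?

3

Black to move; king on f8.
In check: yes, from the white queen on c8.
Legal moves: Kg7, Kf7, Rd8.
Count: 3.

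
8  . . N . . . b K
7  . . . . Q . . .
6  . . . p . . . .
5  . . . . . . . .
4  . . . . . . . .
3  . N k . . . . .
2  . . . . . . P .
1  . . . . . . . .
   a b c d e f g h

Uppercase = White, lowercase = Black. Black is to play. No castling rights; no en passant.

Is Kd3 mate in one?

no

After Kd3: white king on h8; in check: no.
White is not in check, so this cannot be checkmate.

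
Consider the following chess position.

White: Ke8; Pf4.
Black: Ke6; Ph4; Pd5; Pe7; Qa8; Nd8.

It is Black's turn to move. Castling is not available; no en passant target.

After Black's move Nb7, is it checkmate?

yes

After Nb7: white king on e8; in check: yes, from the black queen on a8.
King squares — d7: attacked by Ke6; e7: attacked by Ke6; f7: attacked by Ke6; d8: attacked by Nb7; f8: attacked by Qa8.
White has no legal moves → checkmate.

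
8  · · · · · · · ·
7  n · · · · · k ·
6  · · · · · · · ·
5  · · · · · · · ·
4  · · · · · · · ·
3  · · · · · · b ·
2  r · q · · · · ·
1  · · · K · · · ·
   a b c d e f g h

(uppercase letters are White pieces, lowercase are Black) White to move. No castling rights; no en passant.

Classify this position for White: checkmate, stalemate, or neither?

White to move; white king on d1.
In check: yes, from the black queen on c2.
King squares — c1: attacked by Qc2; e1: attacked by Bg3; c2: attacked by Ra2; d2: attacked by Qc2; e2: attacked by Qc2.
Legal moves for White: none.
In check with no legal moves → checkmate.

checkmate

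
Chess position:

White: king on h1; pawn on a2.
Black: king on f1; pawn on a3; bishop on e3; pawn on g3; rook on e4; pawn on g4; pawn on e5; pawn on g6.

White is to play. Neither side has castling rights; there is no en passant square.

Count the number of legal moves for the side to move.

0

White to move; king on h1.
In check: no.
Legal moves: none.
Count: 0.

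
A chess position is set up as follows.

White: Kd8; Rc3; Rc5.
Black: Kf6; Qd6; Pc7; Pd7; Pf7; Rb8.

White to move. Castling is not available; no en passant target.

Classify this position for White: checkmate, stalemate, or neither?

checkmate

White to move; white king on d8.
In check: yes, from the black rook on b8.
King squares — c7: attacked by Qd6; d7: attacked by Qd6; e7: attacked by Qd6; c8: attacked by Rb8; e8: attacked by Rb8.
Legal moves for White: none.
In check with no legal moves → checkmate.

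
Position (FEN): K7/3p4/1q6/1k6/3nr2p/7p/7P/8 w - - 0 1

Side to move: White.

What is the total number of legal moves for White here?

0

White to move; king on a8.
In check: no.
Legal moves: none.
Count: 0.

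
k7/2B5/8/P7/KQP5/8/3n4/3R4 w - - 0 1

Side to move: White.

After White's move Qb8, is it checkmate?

yes

After Qb8: black king on a8; in check: yes, from the white queen on b8.
King squares — a7: attacked by Qb8; b7: attacked by Qb8; b8: attacked by Bc7.
Black has no legal moves → checkmate.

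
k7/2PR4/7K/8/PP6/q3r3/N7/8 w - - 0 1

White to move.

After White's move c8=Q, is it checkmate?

yes

After c8=Q: black king on a8; in check: yes, from the white queen on c8.
King squares — a7: attacked by Rd7; b7: attacked by Rd7; b8: attacked by Qc8.
Black has no legal moves → checkmate.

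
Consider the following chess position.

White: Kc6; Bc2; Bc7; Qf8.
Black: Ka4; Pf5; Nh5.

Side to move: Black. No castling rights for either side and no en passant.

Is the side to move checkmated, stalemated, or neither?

Black to move; black king on a4.
In check: yes, from the white bishop on c2.
King squares — a3: attacked by Qf8; b3: attacked by Bc2; b4: attacked by Qf8; a5: attacked by Bc7; b5: attacked by Kc6.
Legal moves for Black: none.
In check with no legal moves → checkmate.

checkmate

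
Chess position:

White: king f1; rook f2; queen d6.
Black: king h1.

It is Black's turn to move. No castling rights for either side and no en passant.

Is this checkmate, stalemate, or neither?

Black to move; black king on h1.
In check: no.
King squares — g1: attacked by Kf1; g2: attacked by Kf1; h2: attacked by Rf2.
Legal moves for Black: none.
Not in check and no legal moves → stalemate.

stalemate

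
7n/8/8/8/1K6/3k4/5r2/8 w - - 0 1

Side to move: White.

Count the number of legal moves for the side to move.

White to move; king on b4.
In check: no.
Legal moves: Kc5, Kb5, Ka5, Ka4, Kb3, Ka3.
Count: 6.

6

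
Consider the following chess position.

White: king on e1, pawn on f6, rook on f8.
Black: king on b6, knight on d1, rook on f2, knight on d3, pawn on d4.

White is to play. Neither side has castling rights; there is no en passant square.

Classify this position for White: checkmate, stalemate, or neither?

White to move; white king on e1.
In check: yes, from the black knight on d3.
King squares — d1: available; f1: attacked by Rf2; d2: attacked by Rf2; e2: attacked by Rf2; f2: attacked by Nd1.
Legal moves for White: Kxd1.
White is in check but has 1 legal move → neither.

neither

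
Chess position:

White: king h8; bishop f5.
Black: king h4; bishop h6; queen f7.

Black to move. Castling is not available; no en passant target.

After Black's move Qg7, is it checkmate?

yes

After Qg7: white king on h8; in check: yes, from the black queen on g7.
King squares — g7: attacked by Bh6; h7: attacked by Qg7; g8: attacked by Qg7.
White has no legal moves → checkmate.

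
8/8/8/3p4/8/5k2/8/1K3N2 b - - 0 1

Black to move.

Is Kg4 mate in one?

no

After Kg4: white king on b1; in check: no.
White is not in check, so this cannot be checkmate.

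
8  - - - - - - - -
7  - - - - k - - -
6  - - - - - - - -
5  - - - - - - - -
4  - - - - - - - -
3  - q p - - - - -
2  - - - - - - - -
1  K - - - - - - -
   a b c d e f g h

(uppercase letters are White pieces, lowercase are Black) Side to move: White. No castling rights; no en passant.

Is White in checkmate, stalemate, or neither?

White to move; white king on a1.
In check: no.
King squares — b1: attacked by Qb3; a2: attacked by Qb3; b2: attacked by Qb3.
Legal moves for White: none.
Not in check and no legal moves → stalemate.

stalemate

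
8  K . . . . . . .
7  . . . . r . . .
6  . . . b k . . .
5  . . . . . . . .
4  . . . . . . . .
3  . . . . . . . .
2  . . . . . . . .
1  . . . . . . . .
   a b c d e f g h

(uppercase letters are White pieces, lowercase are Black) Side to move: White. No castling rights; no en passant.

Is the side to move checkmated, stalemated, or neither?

White to move; white king on a8.
In check: no.
King squares — a7: attacked by Re7; b7: attacked by Re7; b8: attacked by Bd6.
Legal moves for White: none.
Not in check and no legal moves → stalemate.

stalemate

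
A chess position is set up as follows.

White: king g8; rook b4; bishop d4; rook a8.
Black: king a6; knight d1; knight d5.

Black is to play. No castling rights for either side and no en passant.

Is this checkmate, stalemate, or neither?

checkmate

Black to move; black king on a6.
In check: yes, from the white rook on a8.
King squares — a5: attacked by Ra8; b5: attacked by Rb4; b6: attacked by Rb4; a7: attacked by Bd4; b7: attacked by Rb4.
Legal moves for Black: none.
In check with no legal moves → checkmate.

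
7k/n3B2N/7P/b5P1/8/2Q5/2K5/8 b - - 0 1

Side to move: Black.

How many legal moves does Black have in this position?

Black to move; king on h8.
In check: yes, from the white queen on c3.
Legal moves: Kg8, Kxh7, Bxc3.
Count: 3.

3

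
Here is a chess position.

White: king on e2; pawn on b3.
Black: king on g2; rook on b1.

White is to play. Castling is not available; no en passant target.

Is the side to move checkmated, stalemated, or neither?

neither

White to move; white king on e2.
In check: no.
Legal moves for White: Ke3, Kd3, Kd2, b4.
White has 4 legal moves and is not in check → neither.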